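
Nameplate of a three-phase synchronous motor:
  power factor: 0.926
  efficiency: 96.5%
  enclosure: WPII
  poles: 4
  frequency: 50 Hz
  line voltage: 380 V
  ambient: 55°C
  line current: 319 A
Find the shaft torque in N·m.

1190 N·m

P_in = √3·V·I·cosφ = 1.732 × 380 × 319 × 0.926 = 194417 W
P_out = η·P_in = 0.965 × 194417 = 187612 W
n = n_s = 120×50/4 = 1500 rpm (synchronous)
ω = 2π×1500/60 = 157.1 rad/s
τ = P_out/ω = 187612/157.1 = 1190 N·m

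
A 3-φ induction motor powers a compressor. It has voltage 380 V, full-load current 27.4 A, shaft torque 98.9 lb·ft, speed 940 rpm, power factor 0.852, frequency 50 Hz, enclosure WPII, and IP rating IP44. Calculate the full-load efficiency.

τ = 98.9 lb·ft × 1.356 = 134.1 N·m
ω = 2π × 940/60 = 98.44 rad/s; P_out = τω = 134.1 × 98.44 = 13201 W
P_in = √3·V_L·I_L·cosφ = 1.732 × 380 × 27.4 × 0.852 = 15365 W
η = P_out / P_in = 13201 / 15365 = 0.859 = 85.9%

85.9 %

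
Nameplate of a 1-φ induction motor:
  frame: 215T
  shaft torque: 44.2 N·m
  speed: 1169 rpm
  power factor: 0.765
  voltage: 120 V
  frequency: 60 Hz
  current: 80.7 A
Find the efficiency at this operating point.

ω = 2π × 1169/60 = 122.4 rad/s; P_out = τω = 44.2 × 122.4 = 5410 W
P_in = V·I·cosφ = 120 × 80.7 × 0.765 = 7408 W
η = P_out / P_in = 5410 / 7408 = 0.730 = 73.0%

73.0 %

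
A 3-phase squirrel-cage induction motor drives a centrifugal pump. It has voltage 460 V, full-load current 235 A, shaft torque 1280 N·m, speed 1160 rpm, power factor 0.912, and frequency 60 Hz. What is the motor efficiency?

91.1 %

ω = 2π × 1160/60 = 121.5 rad/s; P_out = τω = 1280 × 121.5 = 155520 W
P_in = √3·V_L·I_L·cosφ = 1.732 × 460 × 235 × 0.912 = 170753 W
η = P_out / P_in = 155520 / 170753 = 0.911 = 91.1%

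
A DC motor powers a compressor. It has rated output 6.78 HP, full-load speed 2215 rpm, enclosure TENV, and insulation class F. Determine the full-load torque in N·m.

P_out = 6.78 × 746 = 5058 W
ω = 2π × 2215/60 = 232 rad/s
τ = P_out/ω = 5058/232 = 21.8 N·m

21.8 N·m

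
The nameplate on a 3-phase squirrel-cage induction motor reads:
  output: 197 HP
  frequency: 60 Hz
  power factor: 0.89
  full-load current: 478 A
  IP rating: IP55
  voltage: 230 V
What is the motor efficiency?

86.7 %

P_out = 197 × 746 = 146962 W
P_in = √3·V_L·I_L·cosφ = 1.732 × 230 × 478 × 0.89 = 169470 W
η = P_out / P_in = 146962 / 169470 = 0.867 = 86.7%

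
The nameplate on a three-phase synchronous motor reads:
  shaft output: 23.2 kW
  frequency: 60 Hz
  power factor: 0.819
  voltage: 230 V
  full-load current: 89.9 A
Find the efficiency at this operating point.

79.1 %

P_out = 23.2 kW = 23200 W
P_in = √3·V_L·I_L·cosφ = 1.732 × 230 × 89.9 × 0.819 = 29330 W
η = P_out / P_in = 23200 / 29330 = 0.791 = 79.1%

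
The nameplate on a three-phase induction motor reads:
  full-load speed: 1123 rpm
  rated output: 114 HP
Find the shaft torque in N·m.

P_out = 114 × 746 = 85044 W
ω = 2π × 1123/60 = 117.6 rad/s
τ = P_out/ω = 85044/117.6 = 723 N·m

723 N·m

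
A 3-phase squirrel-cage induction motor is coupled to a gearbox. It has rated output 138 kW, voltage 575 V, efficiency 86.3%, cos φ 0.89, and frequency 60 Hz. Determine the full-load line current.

180 A

P_out = 138 kW = 138000 W
P_in = P_out / η = 138000 / 0.863 = 159907 W
I_L = P_in / (√3·V_L·cosφ) = 159907 / (1.732 × 575 × 0.89) = 180 A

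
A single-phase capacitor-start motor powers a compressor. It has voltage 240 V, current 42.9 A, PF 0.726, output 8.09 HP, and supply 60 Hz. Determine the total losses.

P_in = V·I·cosφ = 240×42.9×0.726 = 7475 W
P_out = 8.09×746 = 6035 W
Losses = P_in − P_out = 7475 − 6035 = 1440 W

1440 W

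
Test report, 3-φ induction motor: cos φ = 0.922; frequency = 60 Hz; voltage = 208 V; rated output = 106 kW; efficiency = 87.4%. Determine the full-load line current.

365 A

P_out = 106 kW = 106000 W
P_in = P_out / η = 106000 / 0.874 = 121281 W
I_L = P_in / (√3·V_L·cosφ) = 121281 / (1.732 × 208 × 0.922) = 365 A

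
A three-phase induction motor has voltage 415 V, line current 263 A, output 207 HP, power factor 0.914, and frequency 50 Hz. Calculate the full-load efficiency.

89.4 %

P_out = 207 × 746 = 154422 W
P_in = √3·V_L·I_L·cosφ = 1.732 × 415 × 263 × 0.914 = 172782 W
η = P_out / P_in = 154422 / 172782 = 0.894 = 89.4%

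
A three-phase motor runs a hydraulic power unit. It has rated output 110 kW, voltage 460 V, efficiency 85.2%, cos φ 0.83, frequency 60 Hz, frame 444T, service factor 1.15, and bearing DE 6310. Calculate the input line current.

195 A

P_out = 110 kW = 110000 W
P_in = P_out / η = 110000 / 0.852 = 129108 W
I_L = P_in / (√3·V_L·cosφ) = 129108 / (1.732 × 460 × 0.83) = 195 A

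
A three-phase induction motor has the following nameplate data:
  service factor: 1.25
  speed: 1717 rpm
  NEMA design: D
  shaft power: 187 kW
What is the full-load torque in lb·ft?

ω = 2π × 1717/60 = 179.8 rad/s
τ = P/ω = 187000/179.8 = 1040 N·m
In lb·ft: 1040/1.356 = 767 lb·ft

767 lb·ft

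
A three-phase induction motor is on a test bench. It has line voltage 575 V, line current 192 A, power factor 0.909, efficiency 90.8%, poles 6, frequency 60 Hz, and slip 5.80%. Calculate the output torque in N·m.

1330 N·m

P_in = √3·V·I·cosφ = 1.732 × 575 × 192 × 0.909 = 173812 W
P_out = η·P_in = 0.908 × 173812 = 157821 W
n_s = 120×60/6 = 1200 rpm; n = 1200×(1−0.058) = 1130 rpm
ω = 2π×1130/60 = 118.3 rad/s
τ = P_out/ω = 157821/118.3 = 1330 N·m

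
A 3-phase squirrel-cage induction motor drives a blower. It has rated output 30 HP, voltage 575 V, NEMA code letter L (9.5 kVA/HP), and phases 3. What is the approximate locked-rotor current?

S_LR = 9.5 × 30 = 285 kVA
I_LR = S_LR/(√3·V_L) = 285000/(1.732×575) = 286 A

286 A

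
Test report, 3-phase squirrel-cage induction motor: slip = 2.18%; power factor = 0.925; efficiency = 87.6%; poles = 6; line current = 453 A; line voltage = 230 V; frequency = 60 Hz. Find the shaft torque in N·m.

1190 N·m

P_in = √3·V·I·cosφ = 1.732 × 230 × 453 × 0.925 = 166923 W
P_out = η·P_in = 0.876 × 166923 = 146225 W
n_s = 120×60/6 = 1200 rpm; n = 1200×(1−0.0218) = 1174 rpm
ω = 2π×1174/60 = 122.9 rad/s
τ = P_out/ω = 146225/122.9 = 1190 N·m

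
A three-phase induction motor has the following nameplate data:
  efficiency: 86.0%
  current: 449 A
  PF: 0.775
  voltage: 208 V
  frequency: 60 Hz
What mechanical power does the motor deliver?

P_in = √3·V·I·cosφ = 1.732 × 208 × 449 × 0.775 = 125360 W
P_out = η·P_in = 0.86 × 125360 = 107810 W

108 kW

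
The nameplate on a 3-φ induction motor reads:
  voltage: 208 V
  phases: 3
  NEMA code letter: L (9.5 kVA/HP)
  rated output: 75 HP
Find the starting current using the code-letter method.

S_LR = 9.5 × 75 = 712.5 kVA
I_LR = S_LR/(√3·V_L) = 712500/(1.732×208) = 1980 A

1980 A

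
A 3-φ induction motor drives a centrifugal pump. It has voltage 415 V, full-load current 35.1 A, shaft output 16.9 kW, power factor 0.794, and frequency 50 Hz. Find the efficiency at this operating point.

P_out = 16.9 kW = 16900 W
P_in = √3·V_L·I_L·cosφ = 1.732 × 415 × 35.1 × 0.794 = 20032 W
η = P_out / P_in = 16900 / 20032 = 0.844 = 84.4%

84.4 %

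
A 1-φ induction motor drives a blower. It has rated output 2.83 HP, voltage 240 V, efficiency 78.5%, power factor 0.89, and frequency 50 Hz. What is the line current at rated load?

12.6 A

P_out = 2.83 × 746 = 2111 W
P_in = P_out / η = 2111 / 0.785 = 2689 W
I = P_in / (V·cosφ) = 2689 / (240 × 0.89) = 12.6 A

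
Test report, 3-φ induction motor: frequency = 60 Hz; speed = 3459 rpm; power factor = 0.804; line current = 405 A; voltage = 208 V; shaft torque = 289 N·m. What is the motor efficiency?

89.2 %

ω = 2π × 3459/60 = 362.2 rad/s; P_out = τω = 289 × 362.2 = 104676 W
P_in = √3·V_L·I_L·cosφ = 1.732 × 208 × 405 × 0.804 = 117307 W
η = P_out / P_in = 104676 / 117307 = 0.892 = 89.2%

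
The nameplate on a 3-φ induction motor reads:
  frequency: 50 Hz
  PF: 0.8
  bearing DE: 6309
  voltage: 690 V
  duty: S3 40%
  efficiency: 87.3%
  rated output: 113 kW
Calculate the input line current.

135 A

P_out = 113 kW = 113000 W
P_in = P_out / η = 113000 / 0.873 = 129439 W
I_L = P_in / (√3·V_L·cosφ) = 129439 / (1.732 × 690 × 0.8) = 135 A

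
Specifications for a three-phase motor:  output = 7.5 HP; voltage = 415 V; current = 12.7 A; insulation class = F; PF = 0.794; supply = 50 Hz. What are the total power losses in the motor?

1.65 kW

P_in = √3·V·I·cosφ = 1.732×415×12.7×0.794 = 7248 W
P_out = 7.5×746 = 5595 W
Losses = P_in − P_out = 7248 − 5595 = 1653 W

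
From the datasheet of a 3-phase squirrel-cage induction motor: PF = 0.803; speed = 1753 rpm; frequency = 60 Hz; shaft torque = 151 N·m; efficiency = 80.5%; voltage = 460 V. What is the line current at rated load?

53.8 A

ω = 2π×1753/60 = 183.6 rad/s; P_out = τω = 151 × 183.6 = 27724 W
P_in = P_out / η = 27724 / 0.805 = 34440 W
I_L = P_in / (√3·V_L·cosφ) = 34440 / (1.732 × 460 × 0.803) = 53.8 A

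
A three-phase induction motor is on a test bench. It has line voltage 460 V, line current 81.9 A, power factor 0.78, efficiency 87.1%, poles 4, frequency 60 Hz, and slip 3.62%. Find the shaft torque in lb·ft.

P_in = √3·V·I·cosφ = 1.732 × 460 × 81.9 × 0.78 = 50896 W
P_out = η·P_in = 0.871 × 50896 = 44330 W
n_s = 120×60/4 = 1800 rpm; n = 1800×(1−0.0362) = 1735 rpm
ω = 2π×1735/60 = 181.7 rad/s
τ = P_out/ω = 44330/181.7 = 244 N·m
In lb·ft: 244/1.356 = 180 lb·ft

180 lb·ft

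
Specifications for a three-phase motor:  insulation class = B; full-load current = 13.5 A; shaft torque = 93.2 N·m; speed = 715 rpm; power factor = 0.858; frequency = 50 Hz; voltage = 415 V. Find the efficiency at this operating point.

83.8 %

ω = 2π × 715/60 = 74.87 rad/s; P_out = τω = 93.2 × 74.87 = 6978 W
P_in = √3·V_L·I_L·cosφ = 1.732 × 415 × 13.5 × 0.858 = 8326 W
η = P_out / P_in = 6978 / 8326 = 0.838 = 83.8%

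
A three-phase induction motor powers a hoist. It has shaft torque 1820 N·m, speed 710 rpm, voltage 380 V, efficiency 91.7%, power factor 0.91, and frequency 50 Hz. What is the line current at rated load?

246 A

ω = 2π×710/60 = 74.35 rad/s; P_out = τω = 1820 × 74.35 = 135317 W
P_in = P_out / η = 135317 / 0.917 = 147565 W
I_L = P_in / (√3·V_L·cosφ) = 147565 / (1.732 × 380 × 0.91) = 246 A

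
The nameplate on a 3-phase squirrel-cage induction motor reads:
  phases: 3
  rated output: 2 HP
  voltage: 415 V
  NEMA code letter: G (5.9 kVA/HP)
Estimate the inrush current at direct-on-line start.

16.4 A

S_LR = 5.9 × 2 = 11.8 kVA
I_LR = S_LR/(√3·V_L) = 11800/(1.732×415) = 16.4 A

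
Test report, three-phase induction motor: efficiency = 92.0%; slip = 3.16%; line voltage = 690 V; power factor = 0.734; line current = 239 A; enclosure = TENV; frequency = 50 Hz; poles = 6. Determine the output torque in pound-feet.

P_in = √3·V·I·cosφ = 1.732 × 690 × 239 × 0.734 = 209648 W
P_out = η·P_in = 0.92 × 209648 = 192876 W
n_s = 120×50/6 = 1000 rpm; n = 1000×(1−0.0316) = 968 rpm
ω = 2π×968/60 = 101.4 rad/s
τ = P_out/ω = 192876/101.4 = 1902 N·m
In lb·ft: 1902/1.356 = 1400 lb·ft

1400 lb·ft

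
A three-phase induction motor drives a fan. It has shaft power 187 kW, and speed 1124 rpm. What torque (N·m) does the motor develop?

ω = 2π × 1124/60 = 117.7 rad/s
τ = P/ω = 187000/117.7 = 1590 N·m

1590 N·m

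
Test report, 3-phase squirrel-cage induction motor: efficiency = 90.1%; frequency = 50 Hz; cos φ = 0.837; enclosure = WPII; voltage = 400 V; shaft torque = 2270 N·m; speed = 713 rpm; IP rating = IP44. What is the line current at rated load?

ω = 2π×713/60 = 74.67 rad/s; P_out = τω = 2270 × 74.67 = 169501 W
P_in = P_out / η = 169501 / 0.901 = 188125 W
I_L = P_in / (√3·V_L·cosφ) = 188125 / (1.732 × 400 × 0.837) = 324 A

324 A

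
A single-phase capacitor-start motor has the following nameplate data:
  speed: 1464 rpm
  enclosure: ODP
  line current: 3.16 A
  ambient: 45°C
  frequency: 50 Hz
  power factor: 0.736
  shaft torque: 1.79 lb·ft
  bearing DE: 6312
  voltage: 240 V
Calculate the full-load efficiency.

τ = 1.79 lb·ft × 1.356 = 2.427 N·m
ω = 2π × 1464/60 = 153.3 rad/s; P_out = τω = 2.427 × 153.3 = 372 W
P_in = V·I·cosφ = 240 × 3.16 × 0.736 = 558 W
η = P_out / P_in = 372 / 558 = 0.667 = 66.7%

66.7 %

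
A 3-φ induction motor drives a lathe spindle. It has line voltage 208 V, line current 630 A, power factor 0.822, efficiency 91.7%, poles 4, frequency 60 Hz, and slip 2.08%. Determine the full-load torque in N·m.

927 N·m

P_in = √3·V·I·cosφ = 1.732 × 208 × 630 × 0.822 = 186562 W
P_out = η·P_in = 0.917 × 186562 = 171077 W
n_s = 120×60/4 = 1800 rpm; n = 1800×(1−0.0208) = 1763 rpm
ω = 2π×1763/60 = 184.6 rad/s
τ = P_out/ω = 171077/184.6 = 927 N·m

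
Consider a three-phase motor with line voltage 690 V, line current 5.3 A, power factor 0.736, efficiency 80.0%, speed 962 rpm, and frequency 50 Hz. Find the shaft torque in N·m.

37 N·m

P_in = √3·V·I·cosφ = 1.732 × 690 × 5.3 × 0.736 = 4662 W
P_out = η·P_in = 0.8 × 4662 = 3730 W
n = 962 rpm
ω = 2π×962/60 = 100.7 rad/s
τ = P_out/ω = 3730/100.7 = 37 N·m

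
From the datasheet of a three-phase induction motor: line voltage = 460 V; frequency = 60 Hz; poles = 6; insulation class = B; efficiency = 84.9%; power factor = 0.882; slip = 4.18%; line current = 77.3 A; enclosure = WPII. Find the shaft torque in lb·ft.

282 lb·ft

P_in = √3·V·I·cosφ = 1.732 × 460 × 77.3 × 0.882 = 54319 W
P_out = η·P_in = 0.849 × 54319 = 46117 W
n_s = 120×60/6 = 1200 rpm; n = 1200×(1−0.0418) = 1150 rpm
ω = 2π×1150/60 = 120.4 rad/s
τ = P_out/ω = 46117/120.4 = 383 N·m
In lb·ft: 383/1.356 = 282 lb·ft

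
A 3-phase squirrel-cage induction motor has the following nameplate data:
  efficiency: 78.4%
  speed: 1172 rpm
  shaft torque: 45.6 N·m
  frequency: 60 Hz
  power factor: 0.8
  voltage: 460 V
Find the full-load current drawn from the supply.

11.2 A

ω = 2π×1172/60 = 122.7 rad/s; P_out = τω = 45.6 × 122.7 = 5595 W
P_in = P_out / η = 5595 / 0.784 = 7136 W
I_L = P_in / (√3·V_L·cosφ) = 7136 / (1.732 × 460 × 0.8) = 11.2 A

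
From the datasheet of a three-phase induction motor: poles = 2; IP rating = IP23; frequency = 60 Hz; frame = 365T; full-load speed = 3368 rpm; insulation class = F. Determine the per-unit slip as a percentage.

n_s = 120f/p = 120×60/2 = 3600 rpm
s = (n_s − n)/n_s = (3600 − 3368)/3600 = 0.0644

6.4 %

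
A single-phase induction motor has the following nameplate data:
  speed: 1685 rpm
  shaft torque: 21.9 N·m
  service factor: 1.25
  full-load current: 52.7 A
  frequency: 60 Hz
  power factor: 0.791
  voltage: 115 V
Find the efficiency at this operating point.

ω = 2π × 1685/60 = 176.5 rad/s; P_out = τω = 21.9 × 176.5 = 3865 W
P_in = V·I·cosφ = 115 × 52.7 × 0.791 = 4794 W
η = P_out / P_in = 3865 / 4794 = 0.806 = 80.6%

80.6 %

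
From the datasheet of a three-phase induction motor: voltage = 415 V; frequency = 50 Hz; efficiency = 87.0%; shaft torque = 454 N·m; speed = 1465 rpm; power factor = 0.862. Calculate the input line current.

129 A

ω = 2π×1465/60 = 153.4 rad/s; P_out = τω = 454 × 153.4 = 69644 W
P_in = P_out / η = 69644 / 0.870 = 80051 W
I_L = P_in / (√3·V_L·cosφ) = 80051 / (1.732 × 415 × 0.862) = 129 A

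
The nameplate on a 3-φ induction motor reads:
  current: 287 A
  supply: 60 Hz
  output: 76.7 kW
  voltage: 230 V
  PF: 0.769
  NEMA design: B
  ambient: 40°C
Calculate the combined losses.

11200 W

P_in = √3·V·I·cosφ = 1.732×230×287×0.769 = 87919 W
P_out = 76700 W
Losses = P_in − P_out = 87919 − 76700 = 11219 W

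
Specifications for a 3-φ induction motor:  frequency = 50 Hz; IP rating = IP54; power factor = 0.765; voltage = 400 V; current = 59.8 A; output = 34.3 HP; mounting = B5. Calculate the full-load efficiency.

P_out = 34.3 × 746 = 25588 W
P_in = √3·V_L·I_L·cosφ = 1.732 × 400 × 59.8 × 0.765 = 31694 W
η = P_out / P_in = 25588 / 31694 = 0.807 = 80.7%

80.7 %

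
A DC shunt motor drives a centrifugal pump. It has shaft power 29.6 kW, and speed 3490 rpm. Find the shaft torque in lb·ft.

ω = 2π × 3490/60 = 365.5 rad/s
τ = P/ω = 29600/365.5 = 80.98 N·m
In lb·ft: 80.98/1.356 = 59.7 lb·ft

59.7 lb·ft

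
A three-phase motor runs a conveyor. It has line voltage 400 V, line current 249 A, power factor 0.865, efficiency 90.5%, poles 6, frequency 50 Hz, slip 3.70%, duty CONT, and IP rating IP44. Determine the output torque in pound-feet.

P_in = √3·V·I·cosφ = 1.732 × 400 × 249 × 0.865 = 149219 W
P_out = η·P_in = 0.905 × 149219 = 135043 W
n_s = 120×50/6 = 1000 rpm; n = 1000×(1−0.037) = 963 rpm
ω = 2π×963/60 = 100.8 rad/s
τ = P_out/ω = 135043/100.8 = 1340 N·m
In lb·ft: 1340/1.356 = 988 lb·ft

988 lb·ft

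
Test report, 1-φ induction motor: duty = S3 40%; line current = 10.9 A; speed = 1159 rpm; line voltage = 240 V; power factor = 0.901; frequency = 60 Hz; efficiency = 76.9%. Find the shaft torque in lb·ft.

11 lb·ft

P_in = V·I·cosφ = 240 × 10.9 × 0.901 = 2357 W
P_out = η·P_in = 0.769 × 2357 = 1813 W
n = 1159 rpm
ω = 2π×1159/60 = 121.4 rad/s
τ = P_out/ω = 1813/121.4 = 14.93 N·m
In lb·ft: 14.93/1.356 = 11 lb·ft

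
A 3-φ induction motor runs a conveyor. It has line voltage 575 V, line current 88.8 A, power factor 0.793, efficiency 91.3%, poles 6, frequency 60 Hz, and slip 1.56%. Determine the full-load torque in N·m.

P_in = √3·V·I·cosφ = 1.732 × 575 × 88.8 × 0.793 = 70130 W
P_out = η·P_in = 0.913 × 70130 = 64029 W
n_s = 120×60/6 = 1200 rpm; n = 1200×(1−0.0156) = 1181 rpm
ω = 2π×1181/60 = 123.7 rad/s
τ = P_out/ω = 64029/123.7 = 518 N·m

518 N·m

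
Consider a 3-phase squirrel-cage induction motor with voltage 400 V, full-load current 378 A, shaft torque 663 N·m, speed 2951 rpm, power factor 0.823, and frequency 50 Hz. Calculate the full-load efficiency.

ω = 2π × 2951/60 = 309 rad/s; P_out = τω = 663 × 309 = 204867 W
P_in = √3·V_L·I_L·cosφ = 1.732 × 400 × 378 × 0.823 = 215526 W
η = P_out / P_in = 204867 / 215526 = 0.951 = 95.1%

95.1 %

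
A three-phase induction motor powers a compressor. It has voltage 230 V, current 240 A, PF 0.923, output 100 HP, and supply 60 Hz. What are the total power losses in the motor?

P_in = √3·V·I·cosφ = 1.732×230×240×0.923 = 88245 W
P_out = 100×746 = 74600 W
Losses = P_in − P_out = 88245 − 74600 = 13645 W

13.6 kW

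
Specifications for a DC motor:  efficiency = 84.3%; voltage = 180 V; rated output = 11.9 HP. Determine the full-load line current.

58.5 A

P_out = 11.9 × 746 = 8877 W
P_in = P_out / η = 8877 / 0.843 = 10530 W
I = P_in / V = 10530 / 180 = 58.5 A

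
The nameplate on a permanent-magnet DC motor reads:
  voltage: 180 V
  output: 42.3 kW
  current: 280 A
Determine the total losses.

P_in = V·I = 180×280 = 50400 W
P_out = 42300 W
Losses = P_in − P_out = 50400 − 42300 = 8100 W

8100 W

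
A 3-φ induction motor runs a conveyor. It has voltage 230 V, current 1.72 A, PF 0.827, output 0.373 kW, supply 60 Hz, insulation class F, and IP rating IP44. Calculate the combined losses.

194 W

P_in = √3·V·I·cosφ = 1.732×230×1.72×0.827 = 567 W
P_out = 373 W
Losses = P_in − P_out = 567 − 373 = 194 W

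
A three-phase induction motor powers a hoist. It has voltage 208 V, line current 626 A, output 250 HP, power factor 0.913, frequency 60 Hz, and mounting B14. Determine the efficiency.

P_out = 250 × 746 = 186500 W
P_in = √3·V_L·I_L·cosφ = 1.732 × 208 × 626 × 0.913 = 205900 W
η = P_out / P_in = 186500 / 205900 = 0.906 = 90.6%

90.6 %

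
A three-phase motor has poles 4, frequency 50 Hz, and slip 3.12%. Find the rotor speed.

1453 rpm

n_s = 120f/p = 120×50/4 = 1500 rpm
n = n_s(1 − s) = 1500 × (1 − 0.0312) = 1453 rpm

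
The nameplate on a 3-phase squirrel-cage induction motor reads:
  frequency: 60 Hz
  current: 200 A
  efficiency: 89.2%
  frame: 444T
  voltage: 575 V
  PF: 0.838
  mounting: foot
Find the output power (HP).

P_in = √3·V·I·cosφ = 1.732 × 575 × 200 × 0.838 = 166913 W
P_out = η·P_in = 0.892 × 166913 = 148886 W
= 148886/746 = 200 HP

200 HP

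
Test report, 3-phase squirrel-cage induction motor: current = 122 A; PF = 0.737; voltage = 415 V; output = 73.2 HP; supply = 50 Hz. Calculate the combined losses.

10 kW

P_in = √3·V·I·cosφ = 1.732×415×122×0.737 = 64628 W
P_out = 73.2×746 = 54607 W
Losses = P_in − P_out = 64628 − 54607 = 10021 W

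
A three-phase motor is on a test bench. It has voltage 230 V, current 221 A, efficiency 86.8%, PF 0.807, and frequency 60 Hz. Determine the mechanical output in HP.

P_in = √3·V·I·cosφ = 1.732 × 230 × 221 × 0.807 = 71046 W
P_out = η·P_in = 0.868 × 71046 = 61668 W
= 61668/746 = 82.7 HP

82.7 HP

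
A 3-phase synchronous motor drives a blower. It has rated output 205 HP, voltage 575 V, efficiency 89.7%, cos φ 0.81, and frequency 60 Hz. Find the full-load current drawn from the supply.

P_out = 205 × 746 = 152930 W
P_in = P_out / η = 152930 / 0.897 = 170491 W
I_L = P_in / (√3·V_L·cosφ) = 170491 / (1.732 × 575 × 0.81) = 211 A

211 A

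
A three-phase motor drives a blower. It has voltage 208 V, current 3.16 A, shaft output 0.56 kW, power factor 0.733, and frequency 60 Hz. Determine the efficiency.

67.1 %

P_out = 0.56 kW = 560 W
P_in = √3·V_L·I_L·cosφ = 1.732 × 208 × 3.16 × 0.733 = 834 W
η = P_out / P_in = 560 / 834 = 0.671 = 67.1%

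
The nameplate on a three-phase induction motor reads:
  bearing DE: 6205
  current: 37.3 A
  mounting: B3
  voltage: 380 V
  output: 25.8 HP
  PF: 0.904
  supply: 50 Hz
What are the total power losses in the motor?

2.95 kW

P_in = √3·V·I·cosφ = 1.732×380×37.3×0.904 = 22193 W
P_out = 25.8×746 = 19247 W
Losses = P_in − P_out = 22193 − 19247 = 2946 W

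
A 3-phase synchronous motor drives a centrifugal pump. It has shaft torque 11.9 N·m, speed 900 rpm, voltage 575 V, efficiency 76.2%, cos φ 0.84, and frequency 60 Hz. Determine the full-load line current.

1.76 A

ω = 2π×900/60 = 94.25 rad/s; P_out = τω = 11.9 × 94.25 = 1122 W
P_in = P_out / η = 1122 / 0.762 = 1472 W
I_L = P_in / (√3·V_L·cosφ) = 1472 / (1.732 × 575 × 0.84) = 1.76 A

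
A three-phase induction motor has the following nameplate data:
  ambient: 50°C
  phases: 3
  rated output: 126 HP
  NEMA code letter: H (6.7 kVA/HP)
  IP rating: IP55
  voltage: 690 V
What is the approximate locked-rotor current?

S_LR = 6.7 × 126 = 844.2 kVA
I_LR = S_LR/(√3·V_L) = 844200/(1.732×690) = 706 A

706 A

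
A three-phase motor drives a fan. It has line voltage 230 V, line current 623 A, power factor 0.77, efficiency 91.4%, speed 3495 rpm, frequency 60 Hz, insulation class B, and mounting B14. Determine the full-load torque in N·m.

477 N·m

P_in = √3·V·I·cosφ = 1.732 × 230 × 623 × 0.77 = 191097 W
P_out = η·P_in = 0.914 × 191097 = 174663 W
n = 3495 rpm
ω = 2π×3495/60 = 366 rad/s
τ = P_out/ω = 174663/366 = 477 N·m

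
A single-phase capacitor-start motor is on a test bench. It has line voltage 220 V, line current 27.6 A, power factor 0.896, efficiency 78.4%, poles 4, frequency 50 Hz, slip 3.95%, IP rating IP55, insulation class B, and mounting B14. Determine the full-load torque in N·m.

28.3 N·m

P_in = V·I·cosφ = 220 × 27.6 × 0.896 = 5441 W
P_out = η·P_in = 0.784 × 5441 = 4266 W
n_s = 120×50/4 = 1500 rpm; n = 1500×(1−0.0395) = 1441 rpm
ω = 2π×1441/60 = 150.9 rad/s
τ = P_out/ω = 4266/150.9 = 28.3 N·m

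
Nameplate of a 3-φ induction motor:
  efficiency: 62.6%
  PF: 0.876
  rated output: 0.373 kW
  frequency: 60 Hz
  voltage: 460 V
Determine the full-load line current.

0.854 A

P_out = 0.373 kW = 373 W
P_in = P_out / η = 373 / 0.626 = 596 W
I_L = P_in / (√3·V_L·cosφ) = 596 / (1.732 × 460 × 0.876) = 0.854 A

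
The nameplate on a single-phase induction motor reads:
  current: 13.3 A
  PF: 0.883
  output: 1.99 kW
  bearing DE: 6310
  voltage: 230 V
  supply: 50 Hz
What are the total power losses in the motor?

711 W

P_in = V·I·cosφ = 230×13.3×0.883 = 2701 W
P_out = 1990 W
Losses = P_in − P_out = 2701 − 1990 = 711 W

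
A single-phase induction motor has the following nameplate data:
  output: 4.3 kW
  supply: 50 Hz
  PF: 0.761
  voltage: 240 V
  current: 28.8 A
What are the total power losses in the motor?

960 W

P_in = V·I·cosφ = 240×28.8×0.761 = 5260 W
P_out = 4300 W
Losses = P_in − P_out = 5260 − 4300 = 960 W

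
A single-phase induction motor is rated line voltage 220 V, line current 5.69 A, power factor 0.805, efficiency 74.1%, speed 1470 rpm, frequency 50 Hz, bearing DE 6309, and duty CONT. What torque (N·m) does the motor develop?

P_in = V·I·cosφ = 220 × 5.69 × 0.805 = 1008 W
P_out = η·P_in = 0.741 × 1008 = 747 W
n = 1470 rpm
ω = 2π×1470/60 = 153.9 rad/s
τ = P_out/ω = 747/153.9 = 4.85 N·m

4.85 N·m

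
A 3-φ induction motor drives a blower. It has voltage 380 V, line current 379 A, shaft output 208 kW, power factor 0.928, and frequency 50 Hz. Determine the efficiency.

P_out = 208 kW = 208000 W
P_in = √3·V_L·I_L·cosφ = 1.732 × 380 × 379 × 0.928 = 231483 W
η = P_out / P_in = 208000 / 231483 = 0.899 = 89.9%

89.9 %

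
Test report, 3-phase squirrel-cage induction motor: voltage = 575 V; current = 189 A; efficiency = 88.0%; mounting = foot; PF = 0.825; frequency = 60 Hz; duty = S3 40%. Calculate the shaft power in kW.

137 kW

P_in = √3·V·I·cosφ = 1.732 × 575 × 189 × 0.825 = 155286 W
P_out = η·P_in = 0.88 × 155286 = 136652 W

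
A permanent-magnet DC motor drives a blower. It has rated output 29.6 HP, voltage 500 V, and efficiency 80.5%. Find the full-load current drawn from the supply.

54.9 A

P_out = 29.6 × 746 = 22082 W
P_in = P_out / η = 22082 / 0.805 = 27431 W
I = P_in / V = 27431 / 500 = 54.9 A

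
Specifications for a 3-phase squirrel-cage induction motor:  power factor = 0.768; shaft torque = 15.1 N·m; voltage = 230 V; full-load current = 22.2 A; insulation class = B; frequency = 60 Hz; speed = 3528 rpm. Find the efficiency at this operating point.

ω = 2π × 3528/60 = 369.5 rad/s; P_out = τω = 15.1 × 369.5 = 5579 W
P_in = √3·V_L·I_L·cosφ = 1.732 × 230 × 22.2 × 0.768 = 6792 W
η = P_out / P_in = 5579 / 6792 = 0.821 = 82.1%

82.1 %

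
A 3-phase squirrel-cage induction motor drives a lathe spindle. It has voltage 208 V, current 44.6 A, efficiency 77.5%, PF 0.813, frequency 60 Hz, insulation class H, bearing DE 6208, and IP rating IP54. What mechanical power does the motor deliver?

P_in = √3·V·I·cosφ = 1.732 × 208 × 44.6 × 0.813 = 13063 W
P_out = η·P_in = 0.775 × 13063 = 10124 W

10.1 kW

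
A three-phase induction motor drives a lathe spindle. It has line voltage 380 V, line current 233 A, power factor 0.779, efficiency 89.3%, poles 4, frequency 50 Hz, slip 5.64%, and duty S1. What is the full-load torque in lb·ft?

531 lb·ft

P_in = √3·V·I·cosφ = 1.732 × 380 × 233 × 0.779 = 119461 W
P_out = η·P_in = 0.893 × 119461 = 106679 W
n_s = 120×50/4 = 1500 rpm; n = 1500×(1−0.0564) = 1415 rpm
ω = 2π×1415/60 = 148.2 rad/s
τ = P_out/ω = 106679/148.2 = 719.8 N·m
In lb·ft: 719.8/1.356 = 531 lb·ft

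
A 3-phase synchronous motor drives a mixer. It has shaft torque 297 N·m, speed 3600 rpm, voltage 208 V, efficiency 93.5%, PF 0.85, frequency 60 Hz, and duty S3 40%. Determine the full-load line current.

391 A

ω = 2π×3600/60 = 377 rad/s; P_out = τω = 297 × 377 = 111969 W
P_in = P_out / η = 111969 / 0.935 = 119753 W
I_L = P_in / (√3·V_L·cosφ) = 119753 / (1.732 × 208 × 0.85) = 391 A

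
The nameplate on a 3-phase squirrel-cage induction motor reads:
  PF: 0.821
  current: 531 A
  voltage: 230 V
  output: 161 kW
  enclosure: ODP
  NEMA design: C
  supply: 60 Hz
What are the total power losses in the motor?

12700 W

P_in = √3·V·I·cosφ = 1.732×230×531×0.821 = 173665 W
P_out = 161000 W
Losses = P_in − P_out = 173665 − 161000 = 12665 W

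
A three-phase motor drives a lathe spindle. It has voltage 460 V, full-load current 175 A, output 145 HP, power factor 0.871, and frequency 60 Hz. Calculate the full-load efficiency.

89.1 %

P_out = 145 × 746 = 108170 W
P_in = √3·V_L·I_L·cosφ = 1.732 × 460 × 175 × 0.871 = 121440 W
η = P_out / P_in = 108170 / 121440 = 0.891 = 89.1%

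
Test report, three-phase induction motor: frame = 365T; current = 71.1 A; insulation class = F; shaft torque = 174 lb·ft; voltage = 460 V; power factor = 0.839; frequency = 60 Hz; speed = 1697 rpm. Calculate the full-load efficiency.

88.2 %

τ = 174 lb·ft × 1.356 = 235.9 N·m
ω = 2π × 1697/60 = 177.7 rad/s; P_out = τω = 235.9 × 177.7 = 41919 W
P_in = √3·V_L·I_L·cosφ = 1.732 × 460 × 71.1 × 0.839 = 47527 W
η = P_out / P_in = 41919 / 47527 = 0.882 = 88.2%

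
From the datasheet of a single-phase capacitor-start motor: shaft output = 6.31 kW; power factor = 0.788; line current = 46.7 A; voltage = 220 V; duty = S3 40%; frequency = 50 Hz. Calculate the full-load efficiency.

77.9 %

P_out = 6.31 kW = 6310 W
P_in = V·I·cosφ = 220 × 46.7 × 0.788 = 8096 W
η = P_out / P_in = 6310 / 8096 = 0.779 = 77.9%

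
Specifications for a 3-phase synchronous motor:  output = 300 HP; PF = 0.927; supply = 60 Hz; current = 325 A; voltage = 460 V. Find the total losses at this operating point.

P_in = √3·V·I·cosφ = 1.732×460×325×0.927 = 240032 W
P_out = 300×746 = 223800 W
Losses = P_in − P_out = 240032 − 223800 = 16232 W

16.2 kW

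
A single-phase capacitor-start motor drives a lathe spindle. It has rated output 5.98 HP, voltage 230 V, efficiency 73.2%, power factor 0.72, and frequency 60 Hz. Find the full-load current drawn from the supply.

36.8 A

P_out = 5.98 × 746 = 4461 W
P_in = P_out / η = 4461 / 0.732 = 6094 W
I = P_in / (V·cosφ) = 6094 / (230 × 0.72) = 36.8 A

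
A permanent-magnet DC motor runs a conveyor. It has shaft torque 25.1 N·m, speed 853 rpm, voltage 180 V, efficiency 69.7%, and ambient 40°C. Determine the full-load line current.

ω = 2π×853/60 = 89.33 rad/s; P_out = τω = 25.1 × 89.33 = 2242 W
P_in = P_out / η = 2242 / 0.697 = 3217 W
I = P_in / V = 3217 / 180 = 17.9 A

17.9 A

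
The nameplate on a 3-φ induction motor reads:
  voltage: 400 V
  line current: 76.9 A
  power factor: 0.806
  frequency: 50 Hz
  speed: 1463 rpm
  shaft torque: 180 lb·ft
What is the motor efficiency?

τ = 180 lb·ft × 1.356 = 244.1 N·m
ω = 2π × 1463/60 = 153.2 rad/s; P_out = τω = 244.1 × 153.2 = 37396 W
P_in = √3·V_L·I_L·cosφ = 1.732 × 400 × 76.9 × 0.806 = 42941 W
η = P_out / P_in = 37396 / 42941 = 0.871 = 87.1%

87.1 %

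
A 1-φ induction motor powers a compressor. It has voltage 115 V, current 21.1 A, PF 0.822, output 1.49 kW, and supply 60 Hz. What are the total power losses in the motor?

P_in = V·I·cosφ = 115×21.1×0.822 = 1995 W
P_out = 1490 W
Losses = P_in − P_out = 1995 − 1490 = 505 W

505 W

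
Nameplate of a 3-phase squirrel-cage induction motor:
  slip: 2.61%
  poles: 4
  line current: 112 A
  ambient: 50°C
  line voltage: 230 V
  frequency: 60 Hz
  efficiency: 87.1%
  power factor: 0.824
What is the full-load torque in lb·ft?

129 lb·ft

P_in = √3·V·I·cosφ = 1.732 × 230 × 112 × 0.824 = 36764 W
P_out = η·P_in = 0.871 × 36764 = 32021 W
n_s = 120×60/4 = 1800 rpm; n = 1800×(1−0.0261) = 1753 rpm
ω = 2π×1753/60 = 183.6 rad/s
τ = P_out/ω = 32021/183.6 = 174.4 N·m
In lb·ft: 174.4/1.356 = 129 lb·ft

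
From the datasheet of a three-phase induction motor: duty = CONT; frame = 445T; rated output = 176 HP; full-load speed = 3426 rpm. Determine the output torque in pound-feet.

270 lb·ft

P_out = 176 × 746 = 131296 W
ω = 2π × 3426/60 = 358.8 rad/s
τ = P_out/ω = 131296/358.8 = 365.9 N·m
In lb·ft: 365.9/1.356 = 270 lb·ft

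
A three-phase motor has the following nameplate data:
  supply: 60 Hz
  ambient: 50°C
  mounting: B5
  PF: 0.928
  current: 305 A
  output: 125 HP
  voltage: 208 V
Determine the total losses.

P_in = √3·V·I·cosφ = 1.732×208×305×0.928 = 101967 W
P_out = 125×746 = 93250 W
Losses = P_in − P_out = 101967 − 93250 = 8717 W

8720 W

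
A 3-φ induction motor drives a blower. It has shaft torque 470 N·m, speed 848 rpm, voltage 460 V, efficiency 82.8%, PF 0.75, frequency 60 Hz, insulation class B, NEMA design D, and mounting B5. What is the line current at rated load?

ω = 2π×848/60 = 88.8 rad/s; P_out = τω = 470 × 88.8 = 41736 W
P_in = P_out / η = 41736 / 0.828 = 50406 W
I_L = P_in / (√3·V_L·cosφ) = 50406 / (1.732 × 460 × 0.75) = 84.4 A

84.4 A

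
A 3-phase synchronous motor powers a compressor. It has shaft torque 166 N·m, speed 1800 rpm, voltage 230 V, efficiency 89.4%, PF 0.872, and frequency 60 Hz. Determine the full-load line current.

101 A

ω = 2π×1800/60 = 188.5 rad/s; P_out = τω = 166 × 188.5 = 31291 W
P_in = P_out / η = 31291 / 0.894 = 35001 W
I_L = P_in / (√3·V_L·cosφ) = 35001 / (1.732 × 230 × 0.872) = 101 A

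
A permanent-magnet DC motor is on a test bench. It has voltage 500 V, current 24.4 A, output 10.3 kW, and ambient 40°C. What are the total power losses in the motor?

1900 W

P_in = V·I = 500×24.4 = 12200 W
P_out = 10300 W
Losses = P_in − P_out = 12200 − 10300 = 1900 W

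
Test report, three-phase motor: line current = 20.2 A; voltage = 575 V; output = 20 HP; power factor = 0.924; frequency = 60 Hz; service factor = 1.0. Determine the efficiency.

80.3 %

P_out = 20 × 746 = 14920 W
P_in = √3·V_L·I_L·cosφ = 1.732 × 575 × 20.2 × 0.924 = 18588 W
η = P_out / P_in = 14920 / 18588 = 0.803 = 80.3%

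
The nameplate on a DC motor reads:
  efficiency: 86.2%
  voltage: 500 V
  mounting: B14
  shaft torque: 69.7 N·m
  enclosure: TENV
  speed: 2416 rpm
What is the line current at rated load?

40.9 A

ω = 2π×2416/60 = 253 rad/s; P_out = τω = 69.7 × 253 = 17634 W
P_in = P_out / η = 17634 / 0.862 = 20457 W
I = P_in / V = 20457 / 500 = 40.9 A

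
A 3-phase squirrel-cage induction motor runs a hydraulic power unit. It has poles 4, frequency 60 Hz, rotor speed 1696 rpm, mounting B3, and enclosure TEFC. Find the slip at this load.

n_s = 120f/p = 120×60/4 = 1800 rpm
s = (n_s − n)/n_s = (1800 − 1696)/1800 = 0.0578

5.78 %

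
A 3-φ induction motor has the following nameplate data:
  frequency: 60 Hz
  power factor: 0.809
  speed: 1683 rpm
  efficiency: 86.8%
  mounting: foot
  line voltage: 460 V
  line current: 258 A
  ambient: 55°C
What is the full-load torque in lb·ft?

P_in = √3·V·I·cosφ = 1.732 × 460 × 258 × 0.809 = 166293 W
P_out = η·P_in = 0.868 × 166293 = 144342 W
n = 1683 rpm
ω = 2π×1683/60 = 176.2 rad/s
τ = P_out/ω = 144342/176.2 = 819.2 N·m
In lb·ft: 819.2/1.356 = 604 lb·ft

604 lb·ft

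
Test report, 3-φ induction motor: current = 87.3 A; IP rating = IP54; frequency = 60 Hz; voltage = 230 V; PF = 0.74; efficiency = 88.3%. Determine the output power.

P_in = √3·V·I·cosφ = 1.732 × 230 × 87.3 × 0.74 = 25735 W
P_out = η·P_in = 0.883 × 25735 = 22724 W

22.7 kW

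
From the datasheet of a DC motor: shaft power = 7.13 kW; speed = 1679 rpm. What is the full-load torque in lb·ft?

29.9 lb·ft

ω = 2π × 1679/60 = 175.8 rad/s
τ = P/ω = 7130/175.8 = 40.56 N·m
In lb·ft: 40.56/1.356 = 29.9 lb·ft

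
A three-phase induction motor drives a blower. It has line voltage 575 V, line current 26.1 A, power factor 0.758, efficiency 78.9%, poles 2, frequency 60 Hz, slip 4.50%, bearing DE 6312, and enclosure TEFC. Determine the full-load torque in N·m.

43.2 N·m

P_in = √3·V·I·cosφ = 1.732 × 575 × 26.1 × 0.758 = 19703 W
P_out = η·P_in = 0.789 × 19703 = 15546 W
n_s = 120×60/2 = 3600 rpm; n = 3600×(1−0.045) = 3438 rpm
ω = 2π×3438/60 = 360 rad/s
τ = P_out/ω = 15546/360 = 43.2 N·m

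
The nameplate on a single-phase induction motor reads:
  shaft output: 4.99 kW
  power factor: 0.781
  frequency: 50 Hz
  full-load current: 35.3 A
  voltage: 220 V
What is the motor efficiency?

82.3 %

P_out = 4.99 kW = 4990 W
P_in = V·I·cosφ = 220 × 35.3 × 0.781 = 6065 W
η = P_out / P_in = 4990 / 6065 = 0.823 = 82.3%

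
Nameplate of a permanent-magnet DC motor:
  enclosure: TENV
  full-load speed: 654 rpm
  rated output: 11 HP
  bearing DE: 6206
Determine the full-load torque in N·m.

120 N·m

P_out = 11 × 746 = 8206 W
ω = 2π × 654/60 = 68.49 rad/s
τ = P_out/ω = 8206/68.49 = 120 N·m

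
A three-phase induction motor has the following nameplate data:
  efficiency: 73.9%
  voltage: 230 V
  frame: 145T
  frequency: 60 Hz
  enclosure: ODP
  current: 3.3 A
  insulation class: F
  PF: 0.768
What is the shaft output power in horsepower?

P_in = √3·V·I·cosφ = 1.732 × 230 × 3.3 × 0.768 = 1010 W
P_out = η·P_in = 0.739 × 1010 = 746 W
= 746/746 = 1 HP

1 HP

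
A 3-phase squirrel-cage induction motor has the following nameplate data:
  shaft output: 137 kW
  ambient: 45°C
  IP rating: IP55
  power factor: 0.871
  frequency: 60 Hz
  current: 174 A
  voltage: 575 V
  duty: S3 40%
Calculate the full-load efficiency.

90.8 %

P_out = 137 kW = 137000 W
P_in = √3·V_L·I_L·cosφ = 1.732 × 575 × 174 × 0.871 = 150933 W
η = P_out / P_in = 137000 / 150933 = 0.908 = 90.8%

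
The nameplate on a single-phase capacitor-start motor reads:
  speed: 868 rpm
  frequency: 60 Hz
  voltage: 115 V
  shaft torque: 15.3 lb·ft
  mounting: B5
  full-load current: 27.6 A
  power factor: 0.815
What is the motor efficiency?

72.9 %

τ = 15.3 lb·ft × 1.356 = 20.75 N·m
ω = 2π × 868/60 = 90.9 rad/s; P_out = τω = 20.75 × 90.9 = 1886 W
P_in = V·I·cosφ = 115 × 27.6 × 0.815 = 2587 W
η = P_out / P_in = 1886 / 2587 = 0.729 = 72.9%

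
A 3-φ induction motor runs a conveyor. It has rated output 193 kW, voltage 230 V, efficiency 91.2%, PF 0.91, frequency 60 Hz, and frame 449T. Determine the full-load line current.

584 A

P_out = 193 kW = 193000 W
P_in = P_out / η = 193000 / 0.912 = 211623 W
I_L = P_in / (√3·V_L·cosφ) = 211623 / (1.732 × 230 × 0.91) = 584 A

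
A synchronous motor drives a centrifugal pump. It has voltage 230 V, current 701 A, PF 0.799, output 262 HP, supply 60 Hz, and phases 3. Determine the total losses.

P_in = √3·V·I·cosφ = 1.732×230×701×0.799 = 223121 W
P_out = 262×746 = 195452 W
Losses = P_in − P_out = 223121 − 195452 = 27669 W

27.7 kW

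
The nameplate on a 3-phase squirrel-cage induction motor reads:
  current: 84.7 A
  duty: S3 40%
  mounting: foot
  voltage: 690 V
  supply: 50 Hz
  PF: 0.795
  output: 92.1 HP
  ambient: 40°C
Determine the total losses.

11.8 kW

P_in = √3·V·I·cosφ = 1.732×690×84.7×0.795 = 80473 W
P_out = 92.1×746 = 68707 W
Losses = P_in − P_out = 80473 − 68707 = 11766 W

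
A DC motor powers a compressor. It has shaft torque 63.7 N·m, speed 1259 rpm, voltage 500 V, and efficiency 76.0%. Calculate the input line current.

ω = 2π×1259/60 = 131.8 rad/s; P_out = τω = 63.7 × 131.8 = 8396 W
P_in = P_out / η = 8396 / 0.760 = 11047 W
I = P_in / V = 11047 / 500 = 22.1 A

22.1 A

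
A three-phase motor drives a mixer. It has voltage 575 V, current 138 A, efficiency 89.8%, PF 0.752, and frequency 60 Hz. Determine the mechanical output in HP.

124 HP

P_in = √3·V·I·cosφ = 1.732 × 575 × 138 × 0.752 = 103351 W
P_out = η·P_in = 0.898 × 103351 = 92809 W
= 92809/746 = 124 HP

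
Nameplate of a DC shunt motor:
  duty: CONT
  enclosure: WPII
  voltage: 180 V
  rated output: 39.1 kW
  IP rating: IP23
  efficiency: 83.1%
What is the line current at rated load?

261 A

P_out = 39.1 kW = 39100 W
P_in = P_out / η = 39100 / 0.831 = 47052 W
I = P_in / V = 47052 / 180 = 261 A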